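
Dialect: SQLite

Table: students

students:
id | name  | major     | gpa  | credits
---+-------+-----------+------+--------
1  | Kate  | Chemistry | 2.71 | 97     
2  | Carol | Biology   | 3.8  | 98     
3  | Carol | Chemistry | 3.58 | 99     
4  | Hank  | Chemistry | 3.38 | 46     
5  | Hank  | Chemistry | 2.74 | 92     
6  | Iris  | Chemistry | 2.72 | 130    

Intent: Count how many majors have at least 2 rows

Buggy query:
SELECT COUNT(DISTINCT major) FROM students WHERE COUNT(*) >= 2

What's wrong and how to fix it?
Bug: WHERE filters individual rows, not groups, so a group-level COUNT is invalid there

Fix: Use a subquery that GROUPs and filters with HAVING, then count its rows

Corrected query:
SELECT COUNT(*) FROM (SELECT major FROM students GROUP BY major HAVING COUNT(*) >= 2)

Result:
COUNT(*)
--------
1       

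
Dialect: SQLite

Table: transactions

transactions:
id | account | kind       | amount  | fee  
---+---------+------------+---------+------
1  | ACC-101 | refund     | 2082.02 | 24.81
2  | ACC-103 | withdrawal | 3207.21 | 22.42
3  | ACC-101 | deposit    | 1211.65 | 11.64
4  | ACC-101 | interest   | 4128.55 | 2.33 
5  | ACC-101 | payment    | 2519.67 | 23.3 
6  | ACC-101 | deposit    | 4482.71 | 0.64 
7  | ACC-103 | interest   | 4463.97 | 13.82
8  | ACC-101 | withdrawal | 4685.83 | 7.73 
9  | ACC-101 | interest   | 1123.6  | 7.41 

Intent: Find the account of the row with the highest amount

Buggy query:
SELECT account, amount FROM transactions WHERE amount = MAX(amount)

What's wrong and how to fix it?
Bug: MAX(amount) is an aggregate and cannot be used directly in WHERE

Fix: Wrap MAX in a scalar subquery so WHERE compares against a single value

Corrected query:
SELECT account, amount FROM transactions WHERE amount = (SELECT MAX(amount) FROM transactions)

Result:
account | amount 
--------+--------
ACC-101 | 4685.83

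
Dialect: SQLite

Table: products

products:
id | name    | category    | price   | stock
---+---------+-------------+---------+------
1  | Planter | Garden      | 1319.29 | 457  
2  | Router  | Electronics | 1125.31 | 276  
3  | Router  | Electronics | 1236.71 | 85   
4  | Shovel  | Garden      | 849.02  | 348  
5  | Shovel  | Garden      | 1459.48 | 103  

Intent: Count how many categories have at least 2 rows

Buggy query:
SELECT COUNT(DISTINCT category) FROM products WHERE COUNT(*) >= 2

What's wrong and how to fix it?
Bug: WHERE filters individual rows, not groups, so a group-level COUNT is invalid there

Fix: Group first with HAVING COUNT(*) >= 2, then COUNT the resulting groups

Corrected query:
SELECT COUNT(*) FROM (SELECT category FROM products GROUP BY category HAVING COUNT(*) >= 2)

Result:
COUNT(*)
--------
2       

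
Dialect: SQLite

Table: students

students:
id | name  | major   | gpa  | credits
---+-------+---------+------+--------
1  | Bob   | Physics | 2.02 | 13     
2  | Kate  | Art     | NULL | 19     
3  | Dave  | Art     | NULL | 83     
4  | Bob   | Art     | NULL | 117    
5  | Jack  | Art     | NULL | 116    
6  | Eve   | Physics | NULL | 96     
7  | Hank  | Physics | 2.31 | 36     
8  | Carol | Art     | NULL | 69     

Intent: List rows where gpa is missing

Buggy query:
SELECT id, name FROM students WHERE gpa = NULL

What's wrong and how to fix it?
Bug: '= NULL' is always unknown in SQL three-valued logic, so no rows match

Fix: Use IS NULL to test for NULL

Corrected query:
SELECT id, name FROM students WHERE gpa IS NULL

Result:
id | name 
---+------
2  | Kate 
3  | Dave 
4  | Bob  
5  | Jack 
6  | Eve  
8  | Carol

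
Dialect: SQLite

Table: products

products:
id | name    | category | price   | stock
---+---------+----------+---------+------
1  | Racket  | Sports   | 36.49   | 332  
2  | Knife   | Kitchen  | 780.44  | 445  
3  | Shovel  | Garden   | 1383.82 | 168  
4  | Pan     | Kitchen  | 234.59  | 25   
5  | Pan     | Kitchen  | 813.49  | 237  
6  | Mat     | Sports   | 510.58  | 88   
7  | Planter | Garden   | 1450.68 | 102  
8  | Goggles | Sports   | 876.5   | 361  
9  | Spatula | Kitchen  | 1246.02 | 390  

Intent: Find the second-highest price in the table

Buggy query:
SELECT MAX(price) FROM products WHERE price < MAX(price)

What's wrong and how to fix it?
Bug: The inner MAX is an aggregate inside WHERE, which is not allowed

Fix: Put the inner MAX in a scalar subquery

Corrected query:
SELECT MAX(price) FROM products WHERE price < (SELECT MAX(price) FROM products)

Result:
MAX(price)
----------
1383.82   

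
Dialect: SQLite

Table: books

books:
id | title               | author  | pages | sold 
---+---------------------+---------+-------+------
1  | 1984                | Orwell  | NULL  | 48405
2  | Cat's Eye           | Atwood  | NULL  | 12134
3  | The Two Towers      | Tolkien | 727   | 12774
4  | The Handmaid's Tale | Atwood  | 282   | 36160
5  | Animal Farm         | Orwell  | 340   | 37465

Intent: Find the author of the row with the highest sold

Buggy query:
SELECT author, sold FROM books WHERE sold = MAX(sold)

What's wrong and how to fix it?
Bug: WHERE is evaluated per row; an aggregate over the whole table isn't defined there

Fix: Wrap MAX in a scalar subquery so WHERE compares against a single value

Corrected query:
SELECT author, sold FROM books WHERE sold = (SELECT MAX(sold) FROM books)

Result:
author | sold 
-------+------
Orwell | 48405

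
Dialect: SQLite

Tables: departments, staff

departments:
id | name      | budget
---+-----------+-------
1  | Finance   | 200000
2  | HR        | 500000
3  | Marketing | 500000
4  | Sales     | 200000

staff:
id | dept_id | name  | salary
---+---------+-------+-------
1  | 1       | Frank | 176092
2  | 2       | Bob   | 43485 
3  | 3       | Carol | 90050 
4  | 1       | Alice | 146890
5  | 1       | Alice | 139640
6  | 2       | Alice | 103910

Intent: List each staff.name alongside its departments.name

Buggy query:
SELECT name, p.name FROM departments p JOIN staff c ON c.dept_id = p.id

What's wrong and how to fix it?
Bug: 'name' exists in both joined tables, so the database can't tell which one is meant

Fix: Prefix ambiguous columns with the table alias

Corrected query:
SELECT c.name, p.name FROM departments p JOIN staff c ON c.dept_id = p.id

Result:
name  | name     
------+----------
Frank | Finance  
Bob   | HR       
Carol | Marketing
Alice | Finance  
Alice | Finance  
Alice | HR       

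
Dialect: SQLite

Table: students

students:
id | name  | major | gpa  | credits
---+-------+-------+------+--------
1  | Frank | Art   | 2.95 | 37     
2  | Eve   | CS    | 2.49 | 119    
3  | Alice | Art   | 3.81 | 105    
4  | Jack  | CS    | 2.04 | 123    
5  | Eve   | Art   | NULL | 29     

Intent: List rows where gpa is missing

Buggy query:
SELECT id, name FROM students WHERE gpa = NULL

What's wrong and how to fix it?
Bug: Comparing to NULL with '=' never matches; NULL = NULL is unknown, not true

Fix: Replace '= NULL' with 'IS NULL'

Corrected query:
SELECT id, name FROM students WHERE gpa IS NULL

Result:
id | name
---+-----
5  | Eve 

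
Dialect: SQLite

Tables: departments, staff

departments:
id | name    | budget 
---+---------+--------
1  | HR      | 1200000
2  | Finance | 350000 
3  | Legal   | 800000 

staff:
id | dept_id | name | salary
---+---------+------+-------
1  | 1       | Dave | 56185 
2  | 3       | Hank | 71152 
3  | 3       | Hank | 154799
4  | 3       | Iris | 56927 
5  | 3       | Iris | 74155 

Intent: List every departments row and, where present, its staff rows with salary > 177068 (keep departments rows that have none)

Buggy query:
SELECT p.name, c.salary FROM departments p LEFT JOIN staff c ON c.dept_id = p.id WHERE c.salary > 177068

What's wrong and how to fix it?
Bug: Filtering c.salary in WHERE discards the NULL rows produced by LEFT JOIN, turning it into an inner join

Fix: Put 'c.salary > 177068' in the JOIN's ON clause instead of WHERE

Corrected query:
SELECT p.name, c.salary FROM departments p LEFT JOIN staff c ON c.dept_id = p.id AND c.salary > 177068

Result:
name    | salary
--------+-------
HR      | NULL  
Finance | NULL  
Legal   | NULL  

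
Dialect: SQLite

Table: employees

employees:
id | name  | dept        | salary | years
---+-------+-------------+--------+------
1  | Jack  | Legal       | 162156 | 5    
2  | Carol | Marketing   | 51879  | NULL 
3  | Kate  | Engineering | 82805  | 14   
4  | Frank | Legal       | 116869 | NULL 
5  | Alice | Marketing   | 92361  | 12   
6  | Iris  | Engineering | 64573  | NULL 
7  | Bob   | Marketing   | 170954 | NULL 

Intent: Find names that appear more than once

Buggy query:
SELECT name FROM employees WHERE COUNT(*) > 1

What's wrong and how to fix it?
Bug: COUNT(*) is an aggregate and cannot be used in WHERE

Fix: GROUP BY name, then filter groups with HAVING COUNT(*) > 1

Corrected query:
SELECT name FROM employees GROUP BY name HAVING COUNT(*) > 1

Result:
(no rows)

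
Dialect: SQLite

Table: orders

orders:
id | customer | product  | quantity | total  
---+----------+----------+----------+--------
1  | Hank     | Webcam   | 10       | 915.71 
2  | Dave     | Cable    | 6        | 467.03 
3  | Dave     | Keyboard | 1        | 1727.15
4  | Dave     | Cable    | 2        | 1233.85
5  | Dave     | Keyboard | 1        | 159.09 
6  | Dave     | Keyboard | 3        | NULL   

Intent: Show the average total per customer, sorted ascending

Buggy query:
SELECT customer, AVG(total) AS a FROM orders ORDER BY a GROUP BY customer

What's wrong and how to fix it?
Bug: ORDER BY appears before GROUP BY; SQL clause order requires GROUP BY first

Fix: Reorder: SELECT … FROM … GROUP BY … ORDER BY …

Corrected query:
SELECT customer, AVG(total) AS a FROM orders GROUP BY customer ORDER BY a

Result:
customer | a     
---------+-------
Dave     | 896.78
Hank     | 915.71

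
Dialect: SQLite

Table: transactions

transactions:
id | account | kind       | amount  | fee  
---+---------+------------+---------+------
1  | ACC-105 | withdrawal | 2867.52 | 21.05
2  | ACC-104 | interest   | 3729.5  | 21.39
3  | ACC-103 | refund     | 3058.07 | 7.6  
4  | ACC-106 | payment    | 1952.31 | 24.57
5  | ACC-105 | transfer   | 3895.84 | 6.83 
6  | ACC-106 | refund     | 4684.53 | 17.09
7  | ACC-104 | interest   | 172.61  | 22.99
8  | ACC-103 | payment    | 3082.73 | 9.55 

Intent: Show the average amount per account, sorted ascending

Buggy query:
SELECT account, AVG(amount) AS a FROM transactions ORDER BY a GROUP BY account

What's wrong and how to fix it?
Bug: GROUP BY must precede ORDER BY

Fix: Reorder: SELECT … FROM … GROUP BY … ORDER BY …

Corrected query:
SELECT account, AVG(amount) AS a FROM transactions GROUP BY account ORDER BY a

Result:
account | a       
--------+---------
ACC-104 | 1951.055
ACC-103 | 3070.4  
ACC-106 | 3318.42 
ACC-105 | 3381.68 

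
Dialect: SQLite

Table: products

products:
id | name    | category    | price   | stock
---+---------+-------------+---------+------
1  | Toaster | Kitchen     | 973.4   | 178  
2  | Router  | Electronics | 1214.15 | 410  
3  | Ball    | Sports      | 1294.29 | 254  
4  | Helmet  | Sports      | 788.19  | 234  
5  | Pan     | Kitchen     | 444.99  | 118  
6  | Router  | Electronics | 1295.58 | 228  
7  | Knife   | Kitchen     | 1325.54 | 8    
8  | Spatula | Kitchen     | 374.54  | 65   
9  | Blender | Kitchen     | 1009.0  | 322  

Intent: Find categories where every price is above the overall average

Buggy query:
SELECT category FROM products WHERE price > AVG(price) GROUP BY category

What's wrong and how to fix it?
Bug: WHERE evaluates per row before aggregation, so AVG() is unavailable

Fix: Compute the overall average in a scalar subquery and compare each group's MIN against it in HAVING

Corrected query:
SELECT category FROM products GROUP BY category HAVING MIN(price) > (SELECT AVG(price) FROM products)

Result:
category   
-----------
Electronics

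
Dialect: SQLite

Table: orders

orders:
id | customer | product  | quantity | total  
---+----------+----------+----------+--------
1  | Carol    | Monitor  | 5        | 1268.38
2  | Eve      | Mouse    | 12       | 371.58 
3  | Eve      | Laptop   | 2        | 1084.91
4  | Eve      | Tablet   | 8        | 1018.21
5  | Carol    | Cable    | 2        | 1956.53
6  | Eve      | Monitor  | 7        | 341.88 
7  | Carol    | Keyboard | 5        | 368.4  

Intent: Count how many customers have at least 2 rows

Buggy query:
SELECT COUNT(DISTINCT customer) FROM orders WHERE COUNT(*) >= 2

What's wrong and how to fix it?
Bug: COUNT(*) cannot appear in WHERE; the per-group count doesn't exist yet

Fix: Group first with HAVING COUNT(*) >= 2, then COUNT the resulting groups

Corrected query:
SELECT COUNT(*) FROM (SELECT customer FROM orders GROUP BY customer HAVING COUNT(*) >= 2)

Result:
COUNT(*)
--------
2       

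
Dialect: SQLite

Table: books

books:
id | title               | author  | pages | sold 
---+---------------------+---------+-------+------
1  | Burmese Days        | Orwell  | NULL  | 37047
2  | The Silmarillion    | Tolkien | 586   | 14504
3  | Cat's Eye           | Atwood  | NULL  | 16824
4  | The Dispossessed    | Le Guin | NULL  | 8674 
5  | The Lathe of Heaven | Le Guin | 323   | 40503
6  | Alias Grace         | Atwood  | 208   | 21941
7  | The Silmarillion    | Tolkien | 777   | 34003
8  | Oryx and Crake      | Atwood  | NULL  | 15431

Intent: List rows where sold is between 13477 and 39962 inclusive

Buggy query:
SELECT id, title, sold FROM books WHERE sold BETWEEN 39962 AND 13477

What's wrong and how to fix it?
Bug: BETWEEN expects the lower bound first; with 39962 AND 13477 the range is empty

Fix: Swap the bounds so the smaller value comes first

Corrected query:
SELECT id, title, sold FROM books WHERE sold BETWEEN 13477 AND 39962

Result:
id | title            | sold 
---+------------------+------
1  | Burmese Days     | 37047
2  | The Silmarillion | 14504
3  | Cat's Eye        | 16824
6  | Alias Grace      | 21941
7  | The Silmarillion | 34003
8  | Oryx and Crake   | 15431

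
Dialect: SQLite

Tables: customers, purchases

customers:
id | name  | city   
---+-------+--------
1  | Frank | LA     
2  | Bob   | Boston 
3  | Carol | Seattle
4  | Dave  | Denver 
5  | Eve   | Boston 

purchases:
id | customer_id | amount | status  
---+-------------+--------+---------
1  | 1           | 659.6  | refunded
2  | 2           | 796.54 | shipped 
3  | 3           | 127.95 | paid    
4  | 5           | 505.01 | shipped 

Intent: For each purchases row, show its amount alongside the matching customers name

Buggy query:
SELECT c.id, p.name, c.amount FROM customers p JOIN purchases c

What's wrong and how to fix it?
Bug: Missing join condition: each purchases row is matched to all customers rows instead of just its own

Fix: Add ON c.customer_id = p.id to the JOIN

Corrected query:
SELECT c.id, p.name, c.amount FROM customers p JOIN purchases c ON c.customer_id = p.id

Result:
id | name  | amount
---+-------+-------
1  | Frank | 659.6 
2  | Bob   | 796.54
3  | Carol | 127.95
4  | Eve   | 505.01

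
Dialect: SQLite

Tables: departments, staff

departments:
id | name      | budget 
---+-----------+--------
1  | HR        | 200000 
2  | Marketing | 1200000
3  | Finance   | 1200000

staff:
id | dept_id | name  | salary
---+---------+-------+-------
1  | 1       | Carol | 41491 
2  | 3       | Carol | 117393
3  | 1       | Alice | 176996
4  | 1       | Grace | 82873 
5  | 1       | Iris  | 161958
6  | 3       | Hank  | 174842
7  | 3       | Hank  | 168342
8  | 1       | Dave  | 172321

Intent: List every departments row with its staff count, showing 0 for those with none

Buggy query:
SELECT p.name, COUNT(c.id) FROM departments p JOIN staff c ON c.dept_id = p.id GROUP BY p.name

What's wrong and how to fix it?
Bug: An inner join excludes parents with zero children

Fix: Use LEFT JOIN so parents without children still appear (COUNT(c.id) gives 0)

Corrected query:
SELECT p.name, COUNT(c.id) FROM departments p LEFT JOIN staff c ON c.dept_id = p.id GROUP BY p.name

Result:
name      | COUNT(c.id)
----------+------------
Finance   | 3          
HR        | 5          
Marketing | 0          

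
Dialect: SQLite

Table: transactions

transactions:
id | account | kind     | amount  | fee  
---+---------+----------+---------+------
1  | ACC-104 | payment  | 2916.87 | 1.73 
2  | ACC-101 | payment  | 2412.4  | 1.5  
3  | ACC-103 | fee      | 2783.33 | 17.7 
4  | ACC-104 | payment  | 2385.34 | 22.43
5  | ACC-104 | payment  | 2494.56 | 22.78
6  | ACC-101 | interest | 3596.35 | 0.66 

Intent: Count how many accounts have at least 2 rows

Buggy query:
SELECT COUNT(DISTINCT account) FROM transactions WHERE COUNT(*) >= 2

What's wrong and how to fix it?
Bug: COUNT(*) cannot appear in WHERE; the per-group count doesn't exist yet

Fix: Use a subquery that GROUPs and filters with HAVING, then count its rows

Corrected query:
SELECT COUNT(*) FROM (SELECT account FROM transactions GROUP BY account HAVING COUNT(*) >= 2)

Result:
COUNT(*)
--------
2       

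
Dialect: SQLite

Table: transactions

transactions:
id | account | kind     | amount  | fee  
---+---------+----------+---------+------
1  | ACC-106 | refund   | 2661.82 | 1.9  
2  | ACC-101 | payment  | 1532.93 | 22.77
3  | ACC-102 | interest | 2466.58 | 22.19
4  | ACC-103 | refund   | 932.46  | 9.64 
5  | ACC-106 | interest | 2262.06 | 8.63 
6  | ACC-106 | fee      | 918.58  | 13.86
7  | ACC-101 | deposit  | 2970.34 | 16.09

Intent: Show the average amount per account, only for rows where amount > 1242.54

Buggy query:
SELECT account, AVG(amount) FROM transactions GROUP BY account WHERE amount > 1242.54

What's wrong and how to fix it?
Bug: Row-level WHERE must come before GROUP BY in the clause order

Fix: Move the WHERE clause before GROUP BY

Corrected query:
SELECT account, AVG(amount) FROM transactions WHERE amount > 1242.54 GROUP BY account

Result:
account | AVG(amount)
--------+------------
ACC-101 | 2251.635   
ACC-102 | 2466.58    
ACC-106 | 2461.94    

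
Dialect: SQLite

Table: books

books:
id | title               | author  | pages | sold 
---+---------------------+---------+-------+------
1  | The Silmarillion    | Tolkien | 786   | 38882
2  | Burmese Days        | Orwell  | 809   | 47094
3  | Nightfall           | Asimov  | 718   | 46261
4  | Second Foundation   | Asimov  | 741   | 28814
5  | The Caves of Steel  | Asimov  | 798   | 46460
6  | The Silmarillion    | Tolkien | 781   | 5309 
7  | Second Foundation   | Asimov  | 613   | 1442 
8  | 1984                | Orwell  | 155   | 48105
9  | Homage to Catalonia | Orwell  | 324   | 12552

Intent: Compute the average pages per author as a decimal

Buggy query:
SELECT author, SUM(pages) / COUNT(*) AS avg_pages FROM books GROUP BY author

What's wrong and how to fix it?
Bug: SUM(pages) and COUNT(*) are both integers; the division truncates the fractional part

Fix: Multiply by 1.0 (or CAST to REAL) to force floating-point division

Corrected query:
SELECT author, SUM(pages) * 1.0 / COUNT(*) AS avg_pages FROM books GROUP BY author

Result:
author  | avg_pages 
--------+-----------
Asimov  | 717.5     
Orwell  | 429.333333
Tolkien | 783.5     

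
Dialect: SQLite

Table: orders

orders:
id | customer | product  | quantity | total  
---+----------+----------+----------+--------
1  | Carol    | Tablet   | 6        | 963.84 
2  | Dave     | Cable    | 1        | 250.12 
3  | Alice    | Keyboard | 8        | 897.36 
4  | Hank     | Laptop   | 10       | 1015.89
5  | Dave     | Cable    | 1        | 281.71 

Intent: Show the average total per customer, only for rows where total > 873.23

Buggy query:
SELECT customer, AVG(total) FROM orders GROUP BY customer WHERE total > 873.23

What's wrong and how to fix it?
Bug: Row-level WHERE must come before GROUP BY in the clause order

Fix: Place WHERE between FROM and GROUP BY

Corrected query:
SELECT customer, AVG(total) FROM orders WHERE total > 873.23 GROUP BY customer

Result:
customer | AVG(total)
---------+-----------
Alice    | 897.36    
Carol    | 963.84    
Hank     | 1015.89   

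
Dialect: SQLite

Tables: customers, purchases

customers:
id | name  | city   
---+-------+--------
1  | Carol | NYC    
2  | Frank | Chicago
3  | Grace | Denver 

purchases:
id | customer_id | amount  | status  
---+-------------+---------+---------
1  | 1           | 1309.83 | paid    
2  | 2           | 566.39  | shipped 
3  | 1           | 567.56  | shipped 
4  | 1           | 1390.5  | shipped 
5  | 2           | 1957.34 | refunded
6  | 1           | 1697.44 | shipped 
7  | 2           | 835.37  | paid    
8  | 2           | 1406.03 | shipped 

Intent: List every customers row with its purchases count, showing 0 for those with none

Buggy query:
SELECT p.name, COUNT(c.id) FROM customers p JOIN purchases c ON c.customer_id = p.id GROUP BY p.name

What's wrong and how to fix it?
Bug: INNER JOIN drops customers rows that have no matching purchases rows

Fix: Switch to LEFT JOIN to retain unmatched parent rows

Corrected query:
SELECT p.name, COUNT(c.id) FROM customers p LEFT JOIN purchases c ON c.customer_id = p.id GROUP BY p.name

Result:
name  | COUNT(c.id)
------+------------
Carol | 4          
Frank | 4          
Grace | 0          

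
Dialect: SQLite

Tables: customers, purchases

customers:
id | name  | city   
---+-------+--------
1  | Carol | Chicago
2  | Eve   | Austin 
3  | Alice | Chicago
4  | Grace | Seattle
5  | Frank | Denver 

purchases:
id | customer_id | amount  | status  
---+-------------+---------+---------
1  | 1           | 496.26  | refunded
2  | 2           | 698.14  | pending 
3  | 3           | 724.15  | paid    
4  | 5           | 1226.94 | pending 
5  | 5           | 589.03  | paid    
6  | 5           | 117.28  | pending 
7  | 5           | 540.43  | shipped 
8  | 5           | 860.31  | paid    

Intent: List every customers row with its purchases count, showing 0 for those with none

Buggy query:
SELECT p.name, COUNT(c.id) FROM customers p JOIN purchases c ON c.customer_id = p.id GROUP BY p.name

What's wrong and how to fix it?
Bug: An inner join excludes parents with zero children

Fix: Switch to LEFT JOIN to retain unmatched parent rows

Corrected query:
SELECT p.name, COUNT(c.id) FROM customers p LEFT JOIN purchases c ON c.customer_id = p.id GROUP BY p.name

Result:
name  | COUNT(c.id)
------+------------
Alice | 1          
Carol | 1          
Eve   | 1          
Frank | 5          
Grace | 0          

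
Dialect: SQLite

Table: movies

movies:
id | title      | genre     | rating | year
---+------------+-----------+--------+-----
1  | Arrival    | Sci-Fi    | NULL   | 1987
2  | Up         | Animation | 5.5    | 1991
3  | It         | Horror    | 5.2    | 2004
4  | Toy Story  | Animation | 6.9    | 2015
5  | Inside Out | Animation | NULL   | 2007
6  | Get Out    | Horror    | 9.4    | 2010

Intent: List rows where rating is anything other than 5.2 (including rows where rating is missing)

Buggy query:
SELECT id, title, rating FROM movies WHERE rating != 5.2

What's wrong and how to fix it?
Bug: 'rating != 5.2' is unknown when rating is NULL, so NULL rows are silently excluded

Fix: Handle NULL separately with IS NULL alongside the inequality

Corrected query:
SELECT id, title, rating FROM movies WHERE rating != 5.2 OR rating IS NULL

Result:
id | title      | rating
---+------------+-------
1  | Arrival    | NULL  
2  | Up         | 5.5   
4  | Toy Story  | 6.9   
5  | Inside Out | NULL  
6  | Get Out    | 9.4   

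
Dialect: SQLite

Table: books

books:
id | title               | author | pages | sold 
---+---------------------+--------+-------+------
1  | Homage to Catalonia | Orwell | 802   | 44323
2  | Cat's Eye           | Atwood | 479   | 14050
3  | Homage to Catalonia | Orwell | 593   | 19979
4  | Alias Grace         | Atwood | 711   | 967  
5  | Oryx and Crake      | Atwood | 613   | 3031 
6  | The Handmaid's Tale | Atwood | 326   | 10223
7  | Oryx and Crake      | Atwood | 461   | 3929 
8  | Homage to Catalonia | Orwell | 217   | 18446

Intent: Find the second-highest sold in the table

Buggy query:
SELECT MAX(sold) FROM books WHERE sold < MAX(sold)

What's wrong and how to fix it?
Bug: The inner MAX is an aggregate inside WHERE, which is not allowed

Fix: Put the inner MAX in a scalar subquery

Corrected query:
SELECT MAX(sold) FROM books WHERE sold < (SELECT MAX(sold) FROM books)

Result:
MAX(sold)
---------
19979    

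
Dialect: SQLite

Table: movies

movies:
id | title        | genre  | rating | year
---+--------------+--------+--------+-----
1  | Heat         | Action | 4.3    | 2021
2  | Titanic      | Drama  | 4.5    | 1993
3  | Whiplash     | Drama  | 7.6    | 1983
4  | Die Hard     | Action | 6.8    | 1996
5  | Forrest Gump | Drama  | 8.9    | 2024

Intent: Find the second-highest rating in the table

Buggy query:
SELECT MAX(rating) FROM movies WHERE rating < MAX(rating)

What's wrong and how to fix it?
Bug: The inner MAX is an aggregate inside WHERE, which is not allowed

Fix: Compute the overall MAX in a subquery, then take MAX of rows below it

Corrected query:
SELECT MAX(rating) FROM movies WHERE rating < (SELECT MAX(rating) FROM movies)

Result:
MAX(rating)
-----------
7.6        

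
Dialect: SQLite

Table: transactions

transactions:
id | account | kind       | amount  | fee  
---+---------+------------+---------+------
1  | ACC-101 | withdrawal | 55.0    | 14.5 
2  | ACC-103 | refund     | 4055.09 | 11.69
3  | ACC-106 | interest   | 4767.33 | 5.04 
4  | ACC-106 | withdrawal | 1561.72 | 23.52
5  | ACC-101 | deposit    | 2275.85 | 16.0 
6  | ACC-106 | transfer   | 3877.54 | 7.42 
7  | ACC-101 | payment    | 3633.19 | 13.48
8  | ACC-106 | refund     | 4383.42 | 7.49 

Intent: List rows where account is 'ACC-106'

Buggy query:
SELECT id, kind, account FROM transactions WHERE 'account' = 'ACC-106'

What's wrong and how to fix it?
Bug: 'account' in single quotes is a string literal, not the column; the comparison is literal-vs-literal and never true

Fix: Remove the quotes around the column name (or use double quotes for an identifier)

Corrected query:
SELECT id, kind, account FROM transactions WHERE account = 'ACC-106'

Result:
id | kind       | account
---+------------+--------
3  | interest   | ACC-106
4  | withdrawal | ACC-106
6  | transfer   | ACC-106
8  | refund     | ACC-106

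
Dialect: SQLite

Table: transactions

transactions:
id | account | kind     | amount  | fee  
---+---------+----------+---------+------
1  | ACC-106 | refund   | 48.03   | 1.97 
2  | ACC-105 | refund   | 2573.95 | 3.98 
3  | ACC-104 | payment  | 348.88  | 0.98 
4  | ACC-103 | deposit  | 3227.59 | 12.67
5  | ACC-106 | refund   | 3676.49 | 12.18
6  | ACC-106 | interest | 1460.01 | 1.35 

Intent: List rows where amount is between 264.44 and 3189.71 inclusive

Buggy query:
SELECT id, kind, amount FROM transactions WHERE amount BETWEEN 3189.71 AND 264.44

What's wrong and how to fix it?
Bug: The bounds are reversed; BETWEEN a AND b requires a <= b to match anything

Fix: Write BETWEEN 264.44 AND 3189.71

Corrected query:
SELECT id, kind, amount FROM transactions WHERE amount BETWEEN 264.44 AND 3189.71

Result:
id | kind     | amount 
---+----------+--------
2  | refund   | 2573.95
3  | payment  | 348.88 
6  | interest | 1460.01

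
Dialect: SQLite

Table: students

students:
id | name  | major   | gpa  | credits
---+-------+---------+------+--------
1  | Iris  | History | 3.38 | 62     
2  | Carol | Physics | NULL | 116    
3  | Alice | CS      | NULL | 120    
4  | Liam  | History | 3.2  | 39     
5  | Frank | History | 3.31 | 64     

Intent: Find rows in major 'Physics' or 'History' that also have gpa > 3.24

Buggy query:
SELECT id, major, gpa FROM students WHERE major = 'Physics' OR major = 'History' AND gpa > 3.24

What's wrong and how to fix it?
Bug: AND binds tighter than OR, so this parses as major = 'Physics' OR (major = 'History' AND gpa > 3.24)

Fix: Group the OR with parentheses (or use IN), then AND the threshold

Corrected query:
SELECT id, major, gpa FROM students WHERE (major = 'Physics' OR major = 'History') AND gpa > 3.24

Result:
id | major   | gpa 
---+---------+-----
1  | History | 3.38
5  | History | 3.31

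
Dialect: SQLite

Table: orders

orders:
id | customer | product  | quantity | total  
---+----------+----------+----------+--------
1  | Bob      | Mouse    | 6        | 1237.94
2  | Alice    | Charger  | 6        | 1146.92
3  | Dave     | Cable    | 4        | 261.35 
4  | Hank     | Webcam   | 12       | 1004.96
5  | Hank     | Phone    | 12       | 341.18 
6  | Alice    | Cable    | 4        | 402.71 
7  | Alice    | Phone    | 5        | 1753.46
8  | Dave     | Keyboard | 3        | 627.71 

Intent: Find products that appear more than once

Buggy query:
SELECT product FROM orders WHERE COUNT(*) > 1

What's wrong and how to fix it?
Bug: COUNT(*) is an aggregate and cannot be used in WHERE

Fix: Group first, then use HAVING for the count condition

Corrected query:
SELECT product FROM orders GROUP BY product HAVING COUNT(*) > 1

Result:
product
-------
Cable  
Phone  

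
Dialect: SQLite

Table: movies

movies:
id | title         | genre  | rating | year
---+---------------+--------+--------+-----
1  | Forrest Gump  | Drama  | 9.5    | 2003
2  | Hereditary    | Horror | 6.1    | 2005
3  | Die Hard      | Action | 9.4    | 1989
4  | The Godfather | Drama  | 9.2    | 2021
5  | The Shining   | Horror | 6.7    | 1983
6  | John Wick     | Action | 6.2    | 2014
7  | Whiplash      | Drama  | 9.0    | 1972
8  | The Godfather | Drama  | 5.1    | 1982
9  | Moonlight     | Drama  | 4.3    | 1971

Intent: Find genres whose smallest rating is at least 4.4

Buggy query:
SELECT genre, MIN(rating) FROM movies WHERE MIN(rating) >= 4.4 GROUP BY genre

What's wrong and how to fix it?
Bug: MIN() in WHERE is a misuse of aggregate

Fix: Use HAVING for the per-group MIN condition

Corrected query:
SELECT genre, MIN(rating) FROM movies GROUP BY genre HAVING MIN(rating) >= 4.4

Result:
genre  | MIN(rating)
-------+------------
Action | 6.2        
Horror | 6.1        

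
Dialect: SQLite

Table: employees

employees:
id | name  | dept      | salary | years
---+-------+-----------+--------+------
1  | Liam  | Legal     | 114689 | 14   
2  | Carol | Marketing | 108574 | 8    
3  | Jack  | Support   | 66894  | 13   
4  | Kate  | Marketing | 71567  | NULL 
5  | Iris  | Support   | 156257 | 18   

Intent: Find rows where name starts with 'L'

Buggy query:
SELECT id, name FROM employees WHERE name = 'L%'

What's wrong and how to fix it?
Bug: '=' compares the literal string including the % character; pattern matching needs LIKE

Fix: Replace '=' with LIKE so 'L%' is treated as a pattern

Corrected query:
SELECT id, name FROM employees WHERE name LIKE 'L%'

Result:
id | name
---+-----
1  | Liam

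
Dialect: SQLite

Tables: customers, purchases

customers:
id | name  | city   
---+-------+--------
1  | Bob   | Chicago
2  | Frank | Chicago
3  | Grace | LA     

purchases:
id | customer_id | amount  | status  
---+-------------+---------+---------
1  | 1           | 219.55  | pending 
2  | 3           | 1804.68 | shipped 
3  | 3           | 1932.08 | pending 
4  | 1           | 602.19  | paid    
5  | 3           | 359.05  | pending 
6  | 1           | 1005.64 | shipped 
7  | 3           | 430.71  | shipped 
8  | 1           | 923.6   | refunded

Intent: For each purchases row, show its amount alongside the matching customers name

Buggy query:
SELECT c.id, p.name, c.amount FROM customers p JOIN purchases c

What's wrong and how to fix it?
Bug: Missing join condition: each purchases row is matched to all customers rows instead of just its own

Fix: Specify the join condition linking the foreign key to the parent id

Corrected query:
SELECT c.id, p.name, c.amount FROM customers p JOIN purchases c ON c.customer_id = p.id

Result:
id | name  | amount 
---+-------+--------
1  | Bob   | 219.55 
2  | Grace | 1804.68
3  | Grace | 1932.08
4  | Bob   | 602.19 
5  | Grace | 359.05 
6  | Bob   | 1005.64
7  | Grace | 430.71 
8  | Bob   | 923.6  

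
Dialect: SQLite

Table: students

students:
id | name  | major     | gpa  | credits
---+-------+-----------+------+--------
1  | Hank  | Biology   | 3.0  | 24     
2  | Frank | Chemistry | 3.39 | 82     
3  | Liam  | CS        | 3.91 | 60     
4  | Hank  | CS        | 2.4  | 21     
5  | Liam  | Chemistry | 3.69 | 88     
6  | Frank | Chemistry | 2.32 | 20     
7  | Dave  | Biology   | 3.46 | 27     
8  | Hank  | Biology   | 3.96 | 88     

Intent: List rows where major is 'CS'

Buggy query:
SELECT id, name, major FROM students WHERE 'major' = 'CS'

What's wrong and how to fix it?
Bug: Single quotes denote string literals in SQL; the column name is being compared as a constant string

Fix: Reference the column as major without single quotes

Corrected query:
SELECT id, name, major FROM students WHERE major = 'CS'

Result:
id | name | major
---+------+------
3  | Liam | CS   
4  | Hank | CS   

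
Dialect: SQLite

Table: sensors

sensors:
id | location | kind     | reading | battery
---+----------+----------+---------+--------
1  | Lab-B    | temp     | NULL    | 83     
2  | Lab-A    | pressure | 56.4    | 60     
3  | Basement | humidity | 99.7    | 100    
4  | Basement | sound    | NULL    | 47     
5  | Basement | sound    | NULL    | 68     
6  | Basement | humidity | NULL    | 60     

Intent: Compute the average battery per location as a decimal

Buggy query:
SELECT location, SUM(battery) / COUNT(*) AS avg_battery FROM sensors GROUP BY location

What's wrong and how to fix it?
Bug: SUM(battery) and COUNT(*) are both integers; the division truncates the fractional part

Fix: Multiply by 1.0 (or CAST to REAL) to force floating-point division

Corrected query:
SELECT location, SUM(battery) * 1.0 / COUNT(*) AS avg_battery FROM sensors GROUP BY location

Result:
location | avg_battery
---------+------------
Basement | 68.75      
Lab-A    | 60         
Lab-B    | 83         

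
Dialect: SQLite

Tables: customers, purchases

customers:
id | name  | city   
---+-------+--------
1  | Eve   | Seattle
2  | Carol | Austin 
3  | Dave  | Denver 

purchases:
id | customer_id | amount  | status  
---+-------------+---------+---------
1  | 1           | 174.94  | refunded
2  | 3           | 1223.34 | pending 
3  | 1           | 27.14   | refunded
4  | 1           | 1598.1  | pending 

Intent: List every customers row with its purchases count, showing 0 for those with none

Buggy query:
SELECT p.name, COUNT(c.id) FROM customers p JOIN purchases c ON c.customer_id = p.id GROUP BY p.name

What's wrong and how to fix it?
Bug: An inner join excludes parents with zero children

Fix: Use LEFT JOIN so parents without children still appear (COUNT(c.id) gives 0)

Corrected query:
SELECT p.name, COUNT(c.id) FROM customers p LEFT JOIN purchases c ON c.customer_id = p.id GROUP BY p.name

Result:
name  | COUNT(c.id)
------+------------
Carol | 0          
Dave  | 1          
Eve   | 3          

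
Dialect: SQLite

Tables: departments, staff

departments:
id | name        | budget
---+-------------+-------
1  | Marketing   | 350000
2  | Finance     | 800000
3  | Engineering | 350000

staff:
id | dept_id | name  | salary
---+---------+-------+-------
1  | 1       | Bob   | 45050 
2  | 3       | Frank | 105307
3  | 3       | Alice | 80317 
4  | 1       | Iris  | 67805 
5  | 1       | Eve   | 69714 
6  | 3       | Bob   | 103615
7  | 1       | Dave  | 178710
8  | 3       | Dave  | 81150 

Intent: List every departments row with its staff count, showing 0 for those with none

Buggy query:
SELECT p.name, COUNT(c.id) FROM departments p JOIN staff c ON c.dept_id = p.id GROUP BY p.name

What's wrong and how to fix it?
Bug: INNER JOIN drops departments rows that have no matching staff rows

Fix: Use LEFT JOIN so parents without children still appear (COUNT(c.id) gives 0)

Corrected query:
SELECT p.name, COUNT(c.id) FROM departments p LEFT JOIN staff c ON c.dept_id = p.id GROUP BY p.name

Result:
name        | COUNT(c.id)
------------+------------
Engineering | 4          
Finance     | 0          
Marketing   | 4          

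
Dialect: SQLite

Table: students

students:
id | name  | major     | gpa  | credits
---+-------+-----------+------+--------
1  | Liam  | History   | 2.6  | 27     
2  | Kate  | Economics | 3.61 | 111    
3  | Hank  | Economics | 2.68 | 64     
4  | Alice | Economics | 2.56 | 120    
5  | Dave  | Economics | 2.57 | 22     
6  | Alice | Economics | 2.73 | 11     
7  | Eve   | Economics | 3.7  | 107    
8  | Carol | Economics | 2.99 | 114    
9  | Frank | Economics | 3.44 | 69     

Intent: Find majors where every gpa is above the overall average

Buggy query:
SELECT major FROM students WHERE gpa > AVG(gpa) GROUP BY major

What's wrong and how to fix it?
Bug: AVG() is an aggregate; it can't sit directly in WHERE

Fix: Use a subquery for AVG and a HAVING MIN(...) filter so the condition holds for every row in the group

Corrected query:
SELECT major FROM students GROUP BY major HAVING MIN(gpa) > (SELECT AVG(gpa) FROM students)

Result:
(no rows)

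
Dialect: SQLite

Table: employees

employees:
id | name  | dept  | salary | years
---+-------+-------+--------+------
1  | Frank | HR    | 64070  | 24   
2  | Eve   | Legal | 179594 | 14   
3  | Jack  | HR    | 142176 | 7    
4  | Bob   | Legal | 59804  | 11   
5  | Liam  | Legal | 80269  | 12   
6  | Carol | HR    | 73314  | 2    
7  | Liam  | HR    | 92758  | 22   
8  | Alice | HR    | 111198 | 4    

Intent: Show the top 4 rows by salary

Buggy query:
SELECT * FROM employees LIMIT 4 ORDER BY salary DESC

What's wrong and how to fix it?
Bug: LIMIT must come after ORDER BY

Fix: Swap the clauses: ORDER BY first, then LIMIT

Corrected query:
SELECT * FROM employees ORDER BY salary DESC LIMIT 4

Result:
id | name  | dept  | salary | years
---+-------+-------+--------+------
2  | Eve   | Legal | 179594 | 14   
3  | Jack  | HR    | 142176 | 7    
8  | Alice | HR    | 111198 | 4    
7  | Liam  | HR    | 92758  | 22   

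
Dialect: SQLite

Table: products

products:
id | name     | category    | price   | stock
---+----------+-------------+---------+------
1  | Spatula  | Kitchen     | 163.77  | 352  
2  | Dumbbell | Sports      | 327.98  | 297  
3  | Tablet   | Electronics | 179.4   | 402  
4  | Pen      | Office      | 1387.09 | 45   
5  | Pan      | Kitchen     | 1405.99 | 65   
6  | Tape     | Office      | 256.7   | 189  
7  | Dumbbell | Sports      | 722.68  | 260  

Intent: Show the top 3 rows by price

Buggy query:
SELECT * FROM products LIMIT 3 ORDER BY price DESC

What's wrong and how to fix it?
Bug: LIMIT must come after ORDER BY

Fix: Sort with ORDER BY, then apply LIMIT

Corrected query:
SELECT * FROM products ORDER BY price DESC LIMIT 3

Result:
id | name     | category | price   | stock
---+----------+----------+---------+------
5  | Pan      | Kitchen  | 1405.99 | 65   
4  | Pen      | Office   | 1387.09 | 45   
7  | Dumbbell | Sports   | 722.68  | 260  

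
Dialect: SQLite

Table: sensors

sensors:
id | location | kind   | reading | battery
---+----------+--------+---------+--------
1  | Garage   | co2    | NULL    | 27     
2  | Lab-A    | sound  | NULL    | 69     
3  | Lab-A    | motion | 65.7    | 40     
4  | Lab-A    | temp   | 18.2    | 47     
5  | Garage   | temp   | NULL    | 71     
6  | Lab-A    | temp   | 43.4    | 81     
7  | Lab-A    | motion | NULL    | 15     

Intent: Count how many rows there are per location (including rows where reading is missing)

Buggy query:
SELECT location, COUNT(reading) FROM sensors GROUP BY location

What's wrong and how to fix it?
Bug: COUNT(reading) skips NULLs, so groups with missing reading are undercounted

Fix: Use COUNT(*) to count all rows regardless of NULL

Corrected query:
SELECT location, COUNT(*) FROM sensors GROUP BY location

Result:
location | COUNT(*)
---------+---------
Garage   | 2       
Lab-A    | 5       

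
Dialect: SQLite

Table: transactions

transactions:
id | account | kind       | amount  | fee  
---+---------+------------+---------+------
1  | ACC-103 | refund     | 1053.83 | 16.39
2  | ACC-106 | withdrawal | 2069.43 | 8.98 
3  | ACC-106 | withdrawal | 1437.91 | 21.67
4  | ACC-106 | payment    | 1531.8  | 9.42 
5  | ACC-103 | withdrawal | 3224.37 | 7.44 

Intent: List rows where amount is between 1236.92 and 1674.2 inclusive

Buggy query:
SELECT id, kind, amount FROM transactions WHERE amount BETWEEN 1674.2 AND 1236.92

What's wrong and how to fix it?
Bug: The bounds are reversed; BETWEEN a AND b requires a <= b to match anything

Fix: Write BETWEEN 1236.92 AND 1674.2

Corrected query:
SELECT id, kind, amount FROM transactions WHERE amount BETWEEN 1236.92 AND 1674.2

Result:
id | kind       | amount 
---+------------+--------
3  | withdrawal | 1437.91
4  | payment    | 1531.8 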